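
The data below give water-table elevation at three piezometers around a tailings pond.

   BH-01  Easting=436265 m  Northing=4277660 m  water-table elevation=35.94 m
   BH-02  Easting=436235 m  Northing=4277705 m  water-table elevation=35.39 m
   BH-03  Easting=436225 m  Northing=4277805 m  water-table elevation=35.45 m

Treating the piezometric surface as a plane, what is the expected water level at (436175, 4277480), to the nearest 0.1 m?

33.4 m

With h = a·x + b·y + c and BH-01 as origin, the differences give:
  (-30)·a + 45·b = -0.55
  (-40)·a + 145·b = -0.49
Eliminate b (×145 and ×45, subtract): -2550·a = -57.700 → a = ∂h/∂x = +0.02263
Back-substitute: b = ∂h/∂y = +0.002863.
h(436175, 4277480) = 35.94 + (+0.02263)·(-90) + (+0.002863)·(-180) = 35.94 -2.036 -0.515 = 33.388 m.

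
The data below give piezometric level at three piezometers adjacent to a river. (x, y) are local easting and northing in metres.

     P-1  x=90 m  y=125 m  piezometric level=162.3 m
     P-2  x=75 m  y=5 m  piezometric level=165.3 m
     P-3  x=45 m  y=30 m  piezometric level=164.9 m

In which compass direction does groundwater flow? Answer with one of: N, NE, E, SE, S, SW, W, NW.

With h = a·x + b·y + c and P-1 as origin, the differences give:
  (-15)·a + (-120)·b = +3.0
  (-45)·a + (-95)·b = +2.6
Eliminate b (×(-95) and ×(-120), subtract): -3975·a = 27.00 → a = ∂h/∂x = -0.006792
Back-substitute: b = ∂h/∂y = -0.02415.
Flow = −∇h = (+0.006792 east, +0.02415 north), which points north.

N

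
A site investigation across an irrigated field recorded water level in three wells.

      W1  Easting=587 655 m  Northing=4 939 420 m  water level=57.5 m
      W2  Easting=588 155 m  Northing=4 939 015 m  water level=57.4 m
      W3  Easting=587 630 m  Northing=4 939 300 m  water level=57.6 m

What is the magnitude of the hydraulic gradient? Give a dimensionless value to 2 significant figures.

0.0010

With h = a·x + b·y + c and W1 as origin, the differences give:
  500·a + (-405)·b = -0.1
  (-25)·a + (-120)·b = +0.1
Eliminate b (×(-120) and ×(-405), subtract): -70125·a = 52.50 → a = ∂h/∂x = -0.0007487
Back-substitute: b = ∂h/∂y = -0.0006774.
|∇h| = √(-0.0007487² + -0.0006774²) = 0.00101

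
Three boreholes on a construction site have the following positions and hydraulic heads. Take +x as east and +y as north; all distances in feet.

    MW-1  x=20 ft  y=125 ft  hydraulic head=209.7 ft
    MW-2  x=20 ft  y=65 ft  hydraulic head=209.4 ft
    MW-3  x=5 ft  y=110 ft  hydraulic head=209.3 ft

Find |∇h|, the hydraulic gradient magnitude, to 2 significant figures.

0.022

Differences from MW-1: to MW-2 (Δx, Δy, Δh) = (0, -60, -0.3); to MW-3 = (-15, -15, -0.4).
Determinant of the coordinate differences = 0·(-15) − (-15)·(-60) = -900.
∂h/∂x = [(-0.3)·(-15) − (-0.4)·(-60)] / -900 = +0.02167
∂h/∂y = [0·(-0.4) − (-15)·(-0.3)] / -900 = +0.005000
|∇h| = √(0.02167² + 0.005000²) = 0.02224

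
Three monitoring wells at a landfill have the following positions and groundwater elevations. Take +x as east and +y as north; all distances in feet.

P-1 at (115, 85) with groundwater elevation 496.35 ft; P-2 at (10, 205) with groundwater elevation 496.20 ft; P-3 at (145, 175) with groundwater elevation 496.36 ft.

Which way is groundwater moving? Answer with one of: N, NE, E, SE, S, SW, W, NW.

W

With h = a·x + b·y + c and P-1 as origin, the differences give:
  (-105)·a + 120·b = -0.15
  30·a + 90·b = +0.01
Eliminate b (×90 and ×120, subtract): -13050·a = -14.700 → a = ∂h/∂x = +0.001126
Back-substitute: b = ∂h/∂y = -0.0002644.
Flow = −∇h = (-0.001126 east, +0.0002644 north), which points west.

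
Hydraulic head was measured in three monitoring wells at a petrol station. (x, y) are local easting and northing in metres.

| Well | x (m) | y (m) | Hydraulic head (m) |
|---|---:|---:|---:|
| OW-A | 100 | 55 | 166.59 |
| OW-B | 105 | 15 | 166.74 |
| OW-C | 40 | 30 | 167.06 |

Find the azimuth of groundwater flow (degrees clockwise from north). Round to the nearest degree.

Three-point gradient (reference OW-A): Δ to OW-B = (5, -40, +0.15), Δ to OW-C = (-60, -25, +0.47).
∂h/∂x = -0.005960, ∂h/∂y = -0.004495 (det = -2525).
Flow direction (−∇h) has components (+0.005960 E, +0.004495 N).
Azimuth = atan2(E, N) = atan2(+0.005960, +0.004495) = 53.0° ≈ 053°.

053°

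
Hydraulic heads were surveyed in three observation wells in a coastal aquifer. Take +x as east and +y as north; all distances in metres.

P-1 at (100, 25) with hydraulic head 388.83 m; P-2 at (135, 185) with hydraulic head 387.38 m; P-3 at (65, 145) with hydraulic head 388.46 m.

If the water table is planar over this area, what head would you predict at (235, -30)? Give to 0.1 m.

387.6 m

With h = a·x + b·y + c and P-1 as origin, the differences give:
  35·a + 160·b = -1.45
  (-35)·a + 120·b = -0.37
Eliminate b (×120 and ×160, subtract): 9800·a = -114.800 → a = ∂h/∂x = -0.01171
Back-substitute: b = ∂h/∂y = -0.006500.
h(235, -30) = 388.83 + (-0.01171)·(135) + (-0.006500)·(-55) = 388.83 -1.581 +0.357 = 387.606 m.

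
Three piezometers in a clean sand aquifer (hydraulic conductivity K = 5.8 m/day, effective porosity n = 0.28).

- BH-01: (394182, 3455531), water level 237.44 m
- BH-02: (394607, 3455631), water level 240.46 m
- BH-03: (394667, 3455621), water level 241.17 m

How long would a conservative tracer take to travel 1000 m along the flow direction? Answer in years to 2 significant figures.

Differences from BH-01: to BH-02 (Δx, Δy, Δh) = (425, 100, +3.02); to BH-03 = (485, 90, +3.73).
Determinant of the coordinate differences = 425·90 − 485·100 = -10250.
∂h/∂x = [(+3.02)·90 − (+3.73)·100] / -10250 = +0.009873
∂h/∂y = [425·(+3.73) − 485·(+3.02)] / -10250 = -0.01176
|∇h| = √(0.009873² + -0.01176²) = 0.01535
Seepage velocity v = K·i/n = 5.8 × 0.01535 / 0.28 = 0.318 m/day.
t = 1000 / 0.318 = 3145 days = 8.61 years.

8.6 years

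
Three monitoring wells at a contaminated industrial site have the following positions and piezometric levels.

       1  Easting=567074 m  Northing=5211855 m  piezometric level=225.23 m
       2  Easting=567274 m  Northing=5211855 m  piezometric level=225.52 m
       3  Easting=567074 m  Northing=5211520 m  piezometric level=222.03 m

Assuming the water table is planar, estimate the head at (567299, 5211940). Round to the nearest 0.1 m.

226.4 m

∂h/∂x = (225.52 − 225.23) / (567274 − 567074) = +0.001450
∂h/∂y = (222.03 − 225.23) / (5211520 − 5211855) = +0.009552
h(567299, 5211940) = 225.23 + (+0.001450)·(225) + (+0.009552)·(85) = 225.23 +0.326 +0.812 = 226.368 m.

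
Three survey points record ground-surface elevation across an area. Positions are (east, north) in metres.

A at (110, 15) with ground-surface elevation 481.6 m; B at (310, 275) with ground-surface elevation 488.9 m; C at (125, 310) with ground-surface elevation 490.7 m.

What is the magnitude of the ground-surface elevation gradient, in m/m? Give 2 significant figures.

Differences from A: to B (Δx, Δy, Δh) = (200, 260, +7.3); to C = (15, 295, +9.1).
Solve a·Δx + b·Δy = Δz: det = 200·295 − 15·260 = 55100.
∂z/∂x = [(+7.3)·295 − (+9.1)·260] / 55100 = -0.003857
∂z/∂y = [200·(+9.1) − 15·(+7.3)] / 55100 = +0.03104
|∇f| = √(-0.003857² + 0.03104²) = 0.03128 m/m

0.031 m/m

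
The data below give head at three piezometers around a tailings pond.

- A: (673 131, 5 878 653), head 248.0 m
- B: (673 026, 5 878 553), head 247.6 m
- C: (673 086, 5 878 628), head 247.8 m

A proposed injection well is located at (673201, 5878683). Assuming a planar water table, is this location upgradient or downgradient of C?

Differences from A: to B (Δx, Δy, Δh) = (-105, -100, -0.4); to C = (-45, -25, -0.2).
Solve a·Δx + b·Δy = Δh: det = (-105)·(-25) − (-45)·(-100) = -1875.
∂h/∂x = [(-0.4)·(-25) − (-0.2)·(-100)] / -1875 = +0.005333
∂h/∂y = [(-105)·(-0.2) − (-45)·(-0.4)] / -1875 = -0.001600
Head at (673201, 5878683) = 248.0 + (+0.005333)·(70) + (-0.001600)·(30) = 248.33 m.
That is higher than the 247.8 m at C, so the point is upgradient.

upgradient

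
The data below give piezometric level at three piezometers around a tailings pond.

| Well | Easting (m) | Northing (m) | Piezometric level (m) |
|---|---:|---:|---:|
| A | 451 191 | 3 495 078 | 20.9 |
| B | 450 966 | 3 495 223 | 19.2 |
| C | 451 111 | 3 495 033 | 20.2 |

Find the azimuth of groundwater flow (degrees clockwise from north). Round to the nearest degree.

263°

With h = a·x + b·y + c and A as origin, the differences give:
  (-225)·a + 145·b = -1.7
  (-80)·a + (-45)·b = -0.7
Eliminate b (×(-45) and ×145, subtract): 21725·a = 178.00 → a = ∂h/∂x = +0.008193
Back-substitute: b = ∂h/∂y = +0.0009896.
Flow direction (−∇h) has components (-0.008193 E, -0.0009896 N).
Azimuth = atan2(E, N) = atan2(-0.008193, -0.0009896) = 263.1° ≈ 263°.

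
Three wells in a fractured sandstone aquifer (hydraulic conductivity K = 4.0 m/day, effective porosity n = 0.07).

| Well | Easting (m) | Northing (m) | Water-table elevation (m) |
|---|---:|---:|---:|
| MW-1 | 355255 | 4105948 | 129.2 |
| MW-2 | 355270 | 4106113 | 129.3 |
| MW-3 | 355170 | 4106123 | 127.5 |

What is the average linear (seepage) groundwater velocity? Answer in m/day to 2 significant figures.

With h = a·x + b·y + c and MW-1 as origin, the differences give:
  15·a + 165·b = +0.1
  (-85)·a + 175·b = -1.7
Eliminate b (×175 and ×165, subtract): 16650·a = 298.00 → a = ∂h/∂x = +0.01790
Back-substitute: b = ∂h/∂y = -0.001021.
|∇h| = √(0.01790² + -0.001021²) = 0.01793
Seepage velocity v = K·i/n = 4.0 × 0.01793 / 0.07 = 1.025 m/day.

1.0 m/day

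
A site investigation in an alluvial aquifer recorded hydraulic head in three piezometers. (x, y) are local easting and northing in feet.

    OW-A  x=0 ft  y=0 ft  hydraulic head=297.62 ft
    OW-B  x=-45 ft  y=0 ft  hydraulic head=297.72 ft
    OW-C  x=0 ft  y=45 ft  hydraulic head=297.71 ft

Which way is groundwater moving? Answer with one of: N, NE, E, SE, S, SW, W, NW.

SE

∂h/∂x = (297.72 − 297.62) / (-45 − 0) = -0.002222
∂h/∂y = (297.71 − 297.62) / (45 − 0) = +0.002000
Flow = −∇h = (+0.002222 east, -0.002000 north), which points southeast.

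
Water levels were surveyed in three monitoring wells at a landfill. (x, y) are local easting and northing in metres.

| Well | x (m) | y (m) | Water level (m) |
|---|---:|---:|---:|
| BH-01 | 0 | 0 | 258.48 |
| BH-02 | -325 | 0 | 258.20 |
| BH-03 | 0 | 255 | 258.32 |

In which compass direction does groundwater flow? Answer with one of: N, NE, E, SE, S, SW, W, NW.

NW

∂h/∂x = (258.20 − 258.48) / (-325 − 0) = +0.0008615
∂h/∂y = (258.32 − 258.48) / (255 − 0) = -0.0006275
Flow = −∇h = (-0.0008615 east, +0.0006275 north), which points northwest.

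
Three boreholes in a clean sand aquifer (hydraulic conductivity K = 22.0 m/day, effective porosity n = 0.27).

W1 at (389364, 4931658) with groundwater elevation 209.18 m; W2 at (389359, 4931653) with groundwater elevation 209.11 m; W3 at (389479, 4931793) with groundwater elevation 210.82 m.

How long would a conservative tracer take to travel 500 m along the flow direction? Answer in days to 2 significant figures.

490 days

Taking W1 as reference: W2−W1 = (-5, -5, -0.07); W3−W1 = (115, 135, +1.64).
Solve a·Δx + b·Δy = Δh: det = (-5)·135 − 115·(-5) = -100.
∂h/∂x = [(-0.07)·135 − (+1.64)·(-5)] / -100 = +0.01250
∂h/∂y = [(-5)·(+1.64) − 115·(-0.07)] / -100 = +0.001500
|∇h| = √(0.01250² + 0.001500²) = 0.01259
Seepage velocity v = K·i/n = 22.0 × 0.01259 / 0.27 = 1.026 m/day.
t = 500 / 1.026 = 487.3 days.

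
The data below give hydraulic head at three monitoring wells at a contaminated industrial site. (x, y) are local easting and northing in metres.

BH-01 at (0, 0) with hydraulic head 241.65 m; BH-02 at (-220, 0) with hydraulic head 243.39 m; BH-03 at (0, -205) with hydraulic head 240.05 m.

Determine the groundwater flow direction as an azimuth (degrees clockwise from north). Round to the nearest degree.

135°

∂h/∂x = (243.39 − 241.65) / (-220 − 0) = -0.007909
∂h/∂y = (240.05 − 241.65) / (-205 − 0) = +0.007805
Flow direction (−∇h) has components (+0.007909 E, -0.007805 N).
Azimuth = atan2(E, N) = atan2(+0.007909, -0.007805) = 134.6° ≈ 135°.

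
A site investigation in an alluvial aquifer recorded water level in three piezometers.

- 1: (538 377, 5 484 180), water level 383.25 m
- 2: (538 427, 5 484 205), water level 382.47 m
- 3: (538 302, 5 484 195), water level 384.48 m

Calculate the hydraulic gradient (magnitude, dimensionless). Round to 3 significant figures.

0.0162

Three-point gradient (reference 1): Δ to 2 = (50, 25, -0.78), Δ to 3 = (-75, 15, +1.23).
∂h/∂x = -0.01617, ∂h/∂y = +0.001143 (det = 2625).
|∇h| = √(-0.01617² + 0.001143²) = 0.01621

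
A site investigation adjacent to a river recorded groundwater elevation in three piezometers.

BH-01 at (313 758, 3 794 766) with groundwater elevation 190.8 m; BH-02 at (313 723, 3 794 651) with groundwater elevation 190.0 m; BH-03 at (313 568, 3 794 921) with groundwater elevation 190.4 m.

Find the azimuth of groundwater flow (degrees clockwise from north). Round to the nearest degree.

231°

Three-point gradient (reference BH-01): Δ to BH-02 = (-35, -115, -0.8), Δ to BH-03 = (-190, 155, -0.4).
∂h/∂x = +0.006233, ∂h/∂y = +0.005060 (det = -27275).
Flow direction (−∇h) has components (-0.006233 E, -0.005060 N).
Azimuth = atan2(E, N) = atan2(-0.006233, -0.005060) = 230.9° ≈ 231°.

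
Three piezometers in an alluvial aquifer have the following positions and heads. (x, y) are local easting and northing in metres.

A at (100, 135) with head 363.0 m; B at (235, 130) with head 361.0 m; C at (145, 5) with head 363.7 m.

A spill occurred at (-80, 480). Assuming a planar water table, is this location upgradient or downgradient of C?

Differences from A: to B (Δx, Δy, Δh) = (135, -5, -2.0); to C = (45, -130, +0.7).
Solve a·Δx + b·Δy = Δh: det = 135·(-130) − 45·(-5) = -17325.
∂h/∂x = [(-2.0)·(-130) − (+0.7)·(-5)] / -17325 = -0.01521
∂h/∂y = [135·(+0.7) − 45·(-2.0)] / -17325 = -0.01065
Head at (-80, 480) = 363.0 + (-0.01521)·(-180) + (-0.01065)·(345) = 362.06 m.
That is lower than the 363.7 m at C, so the point is downgradient.

downgradient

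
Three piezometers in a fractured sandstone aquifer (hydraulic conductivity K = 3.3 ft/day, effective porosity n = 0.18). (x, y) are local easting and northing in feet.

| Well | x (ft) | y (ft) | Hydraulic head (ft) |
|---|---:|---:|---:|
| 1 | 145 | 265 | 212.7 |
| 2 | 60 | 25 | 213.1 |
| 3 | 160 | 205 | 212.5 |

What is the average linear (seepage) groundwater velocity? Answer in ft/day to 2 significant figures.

0.15 ft/day

With h = a·x + b·y + c and 1 as origin, the differences give:
  (-85)·a + (-240)·b = +0.4
  15·a + (-60)·b = -0.2
Eliminate b (×(-60) and ×(-240), subtract): 8700·a = -72.00 → a = ∂h/∂x = -0.008276
Back-substitute: b = ∂h/∂y = +0.001264.
|∇h| = √(-0.008276² + 0.001264²) = 0.008372
Seepage velocity v = K·i/n = 3.3 × 0.008372 / 0.18 = 0.1535 ft/day.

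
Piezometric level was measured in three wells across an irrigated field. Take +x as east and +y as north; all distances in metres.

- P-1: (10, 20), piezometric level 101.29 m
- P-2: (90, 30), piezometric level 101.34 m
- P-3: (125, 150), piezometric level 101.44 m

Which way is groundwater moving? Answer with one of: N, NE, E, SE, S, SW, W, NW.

SW

Differences from P-1: to P-2 (Δx, Δy, Δh) = (80, 10, +0.05); to P-3 = (115, 130, +0.15).
Solve a·Δx + b·Δy = Δh: det = 80·130 − 115·10 = 9250.
∂h/∂x = [(+0.05)·130 − (+0.15)·10] / 9250 = +0.0005405
∂h/∂y = [80·(+0.15) − 115·(+0.05)] / 9250 = +0.0006757
Flow = −∇h = (-0.0005405 east, -0.0006757 north), which points southwest.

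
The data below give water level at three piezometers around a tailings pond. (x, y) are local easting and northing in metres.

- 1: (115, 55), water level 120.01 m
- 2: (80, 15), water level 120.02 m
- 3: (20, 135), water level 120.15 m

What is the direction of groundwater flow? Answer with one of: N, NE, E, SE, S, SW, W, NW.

SE

Taking 1 as reference: 2−1 = (-35, -40, +0.01); 3−1 = (-95, 80, +0.14).
Solve a·Δx + b·Δy = Δh: det = (-35)·80 − (-95)·(-40) = -6600.
∂h/∂x = [(+0.01)·80 − (+0.14)·(-40)] / -6600 = -0.0009697
∂h/∂y = [(-35)·(+0.14) − (-95)·(+0.01)] / -6600 = +0.0005985
Flow = −∇h = (+0.0009697 east, -0.0005985 north), which points southeast.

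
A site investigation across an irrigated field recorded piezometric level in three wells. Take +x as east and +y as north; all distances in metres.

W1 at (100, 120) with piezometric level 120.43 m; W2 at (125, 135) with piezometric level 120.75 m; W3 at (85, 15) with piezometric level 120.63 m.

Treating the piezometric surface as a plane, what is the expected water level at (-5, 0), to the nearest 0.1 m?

With h = a·x + b·y + c and W1 as origin, the differences give:
  25·a + 15·b = +0.32
  (-15)·a + (-105)·b = +0.20
Eliminate b (×(-105) and ×15, subtract): -2400·a = -36.600 → a = ∂h/∂x = +0.01525
Back-substitute: b = ∂h/∂y = -0.004083.
h(-5, 0) = 120.43 + (+0.01525)·(-105) + (-0.004083)·(-120) = 120.43 -1.601 +0.490 = 119.319 m.

119.3 m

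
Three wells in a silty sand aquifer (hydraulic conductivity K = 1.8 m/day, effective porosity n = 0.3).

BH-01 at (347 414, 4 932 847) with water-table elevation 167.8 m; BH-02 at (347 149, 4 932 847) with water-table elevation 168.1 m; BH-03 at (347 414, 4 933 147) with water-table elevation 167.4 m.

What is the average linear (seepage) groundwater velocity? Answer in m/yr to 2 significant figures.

3.8 m/yr

∂h/∂x = (168.1 − 167.8) / (347149 − 347414) = -0.001132
∂h/∂y = (167.4 − 167.8) / (4933147 − 4932847) = -0.001333
|∇h| = √(-0.001132² + -0.001333²) = 0.001749
Seepage velocity v = K·i/n = 1.8 × 0.001749 / 0.3 = 0.01049 m/day = 3.831 m/yr.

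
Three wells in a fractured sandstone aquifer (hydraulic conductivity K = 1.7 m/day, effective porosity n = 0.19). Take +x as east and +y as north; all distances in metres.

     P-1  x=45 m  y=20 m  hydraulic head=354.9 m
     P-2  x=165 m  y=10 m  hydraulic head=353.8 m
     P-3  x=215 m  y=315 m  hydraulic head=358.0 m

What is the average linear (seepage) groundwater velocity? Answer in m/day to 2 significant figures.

0.15 m/day

Taking P-1 as reference: P-2−P-1 = (120, -10, -1.1); P-3−P-1 = (170, 295, +3.1).
Solve a·Δx + b·Δy = Δh: det = 120·295 − 170·(-10) = 37100.
∂h/∂x = [(-1.1)·295 − (+3.1)·(-10)] / 37100 = -0.007911
∂h/∂y = [120·(+3.1) − 170·(-1.1)] / 37100 = +0.01507
|∇h| = √(-0.007911² + 0.01507²) = 0.01702
Seepage velocity v = K·i/n = 1.7 × 0.01702 / 0.19 = 0.1523 m/day.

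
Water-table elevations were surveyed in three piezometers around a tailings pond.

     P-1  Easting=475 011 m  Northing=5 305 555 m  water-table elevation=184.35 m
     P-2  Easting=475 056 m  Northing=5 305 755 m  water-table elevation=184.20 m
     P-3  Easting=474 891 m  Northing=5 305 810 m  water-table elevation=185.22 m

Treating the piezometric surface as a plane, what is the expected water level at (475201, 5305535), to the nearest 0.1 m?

Differences from P-1: to P-2 (Δx, Δy, Δh) = (45, 200, -0.15); to P-3 = (-120, 255, +0.87).
Solve a·Δx + b·Δy = Δh: det = 45·255 − (-120)·200 = 35475.
∂h/∂x = [(-0.15)·255 − (+0.87)·200] / 35475 = -0.005983
∂h/∂y = [45·(+0.87) − (-120)·(-0.15)] / 35475 = +0.0005962
h(475201, 5305535) = 184.35 + (-0.005983)·(190) + (+0.0005962)·(-20) = 184.35 -1.137 -0.012 = 183.201 m.

183.2 m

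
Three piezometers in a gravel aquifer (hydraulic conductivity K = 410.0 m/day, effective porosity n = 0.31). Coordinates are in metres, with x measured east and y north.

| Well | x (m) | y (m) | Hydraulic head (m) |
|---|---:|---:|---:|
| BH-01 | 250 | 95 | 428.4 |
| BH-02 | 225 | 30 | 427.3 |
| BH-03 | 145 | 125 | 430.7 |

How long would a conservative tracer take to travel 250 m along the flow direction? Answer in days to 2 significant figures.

6.9 days

With h = a·x + b·y + c and BH-01 as origin, the differences give:
  (-25)·a + (-65)·b = -1.1
  (-105)·a + 30·b = +2.3
Eliminate b (×30 and ×(-65), subtract): -7575·a = 116.50 → a = ∂h/∂x = -0.01538
Back-substitute: b = ∂h/∂y = +0.02284.
|∇h| = √(-0.01538² + 0.02284²) = 0.02754
Seepage velocity v = K·i/n = 410.0 × 0.02754 / 0.31 = 36.42 m/day.
t = 250 / 36.42 = 6.864 days.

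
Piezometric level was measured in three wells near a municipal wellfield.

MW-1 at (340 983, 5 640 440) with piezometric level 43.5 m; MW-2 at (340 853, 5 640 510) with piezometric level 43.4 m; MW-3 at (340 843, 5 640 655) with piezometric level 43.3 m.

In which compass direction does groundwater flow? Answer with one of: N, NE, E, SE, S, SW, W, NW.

NW

Three-point gradient (reference MW-1): Δ to MW-2 = (-130, 70, -0.1), Δ to MW-3 = (-140, 215, -0.2).
∂h/∂x = +0.0004132, ∂h/∂y = -0.0006612 (det = -18150).
Flow = −∇h = (-0.0004132 east, +0.0006612 north), which points northwest.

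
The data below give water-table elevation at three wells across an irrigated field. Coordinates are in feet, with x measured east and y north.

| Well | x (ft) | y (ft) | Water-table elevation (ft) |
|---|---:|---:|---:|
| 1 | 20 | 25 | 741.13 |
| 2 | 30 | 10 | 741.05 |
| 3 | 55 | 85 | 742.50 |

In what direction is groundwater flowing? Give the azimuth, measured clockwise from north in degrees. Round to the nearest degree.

Three-point gradient (reference 1): Δ to 2 = (10, -15, -0.08), Δ to 3 = (35, 60, +1.37).
∂h/∂x = +0.01400, ∂h/∂y = +0.01467 (det = 1125).
Flow direction (−∇h) has components (-0.01400 E, -0.01467 N).
Azimuth = atan2(E, N) = atan2(-0.01400, -0.01467) = 223.7° ≈ 224°.

224°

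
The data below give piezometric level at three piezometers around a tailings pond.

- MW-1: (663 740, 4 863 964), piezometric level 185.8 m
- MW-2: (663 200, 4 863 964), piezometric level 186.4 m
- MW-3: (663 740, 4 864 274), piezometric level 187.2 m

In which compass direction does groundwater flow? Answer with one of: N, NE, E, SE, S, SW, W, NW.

∂h/∂x = (186.4 − 185.8) / (663200 − 663740) = -0.001111
∂h/∂y = (187.2 − 185.8) / (4864274 − 4863964) = +0.004516
Flow = −∇h = (+0.001111 east, -0.004516 north), which points south.

S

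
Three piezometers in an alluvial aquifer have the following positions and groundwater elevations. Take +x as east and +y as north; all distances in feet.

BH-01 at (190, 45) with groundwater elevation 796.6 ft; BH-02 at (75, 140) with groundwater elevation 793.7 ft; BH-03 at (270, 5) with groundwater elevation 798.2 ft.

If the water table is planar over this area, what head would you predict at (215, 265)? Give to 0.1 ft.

793.4 ft

Differences from BH-01: to BH-02 (Δx, Δy, Δh) = (-115, 95, -2.9); to BH-03 = (80, -40, +1.6).
Solve a·Δx + b·Δy = Δh: det = (-115)·(-40) − 80·95 = -3000.
∂h/∂x = [(-2.9)·(-40) − (+1.6)·95] / -3000 = +0.01200
∂h/∂y = [(-115)·(+1.6) − 80·(-2.9)] / -3000 = -0.01600
h(215, 265) = 796.6 + (+0.01200)·(25) + (-0.01600)·(220) = 796.6 +0.300 -3.520 = 793.380 ft.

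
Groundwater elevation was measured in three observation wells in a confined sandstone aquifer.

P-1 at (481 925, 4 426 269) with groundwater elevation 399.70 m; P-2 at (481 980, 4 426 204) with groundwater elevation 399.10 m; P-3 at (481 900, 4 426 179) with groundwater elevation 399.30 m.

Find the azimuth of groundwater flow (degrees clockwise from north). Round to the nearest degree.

143°

Three-point gradient (reference P-1): Δ to P-2 = (55, -65, -0.60), Δ to P-3 = (-25, -90, -0.40).
∂h/∂x = -0.004259, ∂h/∂y = +0.005627 (det = -6575).
Flow direction (−∇h) has components (+0.004259 E, -0.005627 N).
Azimuth = atan2(E, N) = atan2(+0.004259, -0.005627) = 142.9° ≈ 143°.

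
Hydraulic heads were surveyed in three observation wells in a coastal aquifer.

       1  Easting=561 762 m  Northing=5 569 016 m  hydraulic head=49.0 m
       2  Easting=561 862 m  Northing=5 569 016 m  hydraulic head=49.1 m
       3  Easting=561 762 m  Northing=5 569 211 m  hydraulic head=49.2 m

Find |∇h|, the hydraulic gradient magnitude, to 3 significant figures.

∂h/∂x = (49.1 − 49.0) / (561862 − 561762) = +0.001000
∂h/∂y = (49.2 − 49.0) / (5569211 − 5569016) = +0.001026
|∇h| = √(0.001000² + 0.001026²) = 0.001433

0.00143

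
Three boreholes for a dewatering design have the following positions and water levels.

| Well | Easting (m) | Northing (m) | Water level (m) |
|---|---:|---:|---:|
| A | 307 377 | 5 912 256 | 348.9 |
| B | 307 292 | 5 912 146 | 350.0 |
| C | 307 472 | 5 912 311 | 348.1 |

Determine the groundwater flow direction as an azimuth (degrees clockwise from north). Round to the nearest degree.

Differences from A: to B (Δx, Δy, Δh) = (-85, -110, +1.1); to C = (95, 55, -0.8).
Solve a·Δx + b·Δy = Δh: det = (-85)·55 − 95·(-110) = 5775.
∂h/∂x = [(+1.1)·55 − (-0.8)·(-110)] / 5775 = -0.004762
∂h/∂y = [(-85)·(-0.8) − 95·(+1.1)] / 5775 = -0.006320
Flow direction (−∇h) has components (+0.004762 E, +0.006320 N).
Azimuth = atan2(E, N) = atan2(+0.004762, +0.006320) = 37.0° ≈ 037°.

037°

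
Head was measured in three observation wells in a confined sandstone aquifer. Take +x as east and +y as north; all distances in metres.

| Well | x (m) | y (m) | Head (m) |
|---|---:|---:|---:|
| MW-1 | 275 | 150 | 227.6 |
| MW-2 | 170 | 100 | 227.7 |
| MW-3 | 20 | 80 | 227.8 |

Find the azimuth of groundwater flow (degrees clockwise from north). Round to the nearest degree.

Three-point gradient (reference MW-1): Δ to MW-2 = (-105, -50, +0.1), Δ to MW-3 = (-255, -70, +0.2).
∂h/∂x = -0.0005556, ∂h/∂y = -0.0008333 (det = -5400).
Flow direction (−∇h) has components (+0.0005556 E, +0.0008333 N).
Azimuth = atan2(E, N) = atan2(+0.0005556, +0.0008333) = 33.7° ≈ 034°.

034°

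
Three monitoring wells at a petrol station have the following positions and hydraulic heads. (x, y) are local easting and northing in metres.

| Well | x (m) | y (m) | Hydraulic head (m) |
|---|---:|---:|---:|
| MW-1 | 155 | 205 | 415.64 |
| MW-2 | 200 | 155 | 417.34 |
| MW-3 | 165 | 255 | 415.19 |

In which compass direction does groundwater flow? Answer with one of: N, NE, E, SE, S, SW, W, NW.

With h = a·x + b·y + c and MW-1 as origin, the differences give:
  45·a + (-50)·b = +1.70
  10·a + 50·b = -0.45
Eliminate b (×50 and ×(-50), subtract): 2750·a = 62.500 → a = ∂h/∂x = +0.02273
Back-substitute: b = ∂h/∂y = -0.01355.
Flow = −∇h = (-0.02273 east, +0.01355 north), which points northwest.

NW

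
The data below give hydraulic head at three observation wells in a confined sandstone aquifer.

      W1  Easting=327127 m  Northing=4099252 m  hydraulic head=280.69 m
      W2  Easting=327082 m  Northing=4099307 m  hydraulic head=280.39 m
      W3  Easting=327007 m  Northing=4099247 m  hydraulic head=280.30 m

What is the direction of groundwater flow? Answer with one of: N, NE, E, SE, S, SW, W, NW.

NW

With h = a·x + b·y + c and W1 as origin, the differences give:
  (-45)·a + 55·b = -0.30
  (-120)·a + (-5)·b = -0.39
Eliminate b (×(-5) and ×55, subtract): 6825·a = 22.950 → a = ∂h/∂x = +0.003363
Back-substitute: b = ∂h/∂y = -0.002703.
Flow = −∇h = (-0.003363 east, +0.002703 north), which points northwest.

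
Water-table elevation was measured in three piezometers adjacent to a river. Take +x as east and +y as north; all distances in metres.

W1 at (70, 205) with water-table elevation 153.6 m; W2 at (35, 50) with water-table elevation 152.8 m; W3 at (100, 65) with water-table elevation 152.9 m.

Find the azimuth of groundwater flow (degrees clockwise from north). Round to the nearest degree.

184°

With h = a·x + b·y + c and W1 as origin, the differences give:
  (-35)·a + (-155)·b = -0.8
  30·a + (-140)·b = -0.7
Eliminate b (×(-140) and ×(-155), subtract): 9550·a = 3.50 → a = ∂h/∂x = +0.0003665
Back-substitute: b = ∂h/∂y = +0.005079.
Flow direction (−∇h) has components (-0.0003665 E, -0.005079 N).
Azimuth = atan2(E, N) = atan2(-0.0003665, -0.005079) = 184.1° ≈ 184°.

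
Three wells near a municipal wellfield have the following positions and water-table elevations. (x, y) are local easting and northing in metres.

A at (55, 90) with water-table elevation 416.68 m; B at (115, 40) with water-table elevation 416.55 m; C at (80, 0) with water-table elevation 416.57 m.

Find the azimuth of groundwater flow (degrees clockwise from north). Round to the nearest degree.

118°

Differences from A: to B (Δx, Δy, Δh) = (60, -50, -0.13); to C = (25, -90, -0.11).
Solve a·Δx + b·Δy = Δh: det = 60·(-90) − 25·(-50) = -4150.
∂h/∂x = [(-0.13)·(-90) − (-0.11)·(-50)] / -4150 = -0.001494
∂h/∂y = [60·(-0.11) − 25·(-0.13)] / -4150 = +0.0008072
Flow direction (−∇h) has components (+0.001494 E, -0.0008072 N).
Azimuth = atan2(E, N) = atan2(+0.001494, -0.0008072) = 118.4° ≈ 118°.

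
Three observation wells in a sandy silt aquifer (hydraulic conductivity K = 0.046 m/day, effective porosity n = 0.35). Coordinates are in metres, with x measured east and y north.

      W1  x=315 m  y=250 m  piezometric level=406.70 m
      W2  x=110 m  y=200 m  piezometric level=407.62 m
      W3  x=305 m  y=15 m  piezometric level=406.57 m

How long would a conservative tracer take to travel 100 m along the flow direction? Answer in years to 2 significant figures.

With h = a·x + b·y + c and W1 as origin, the differences give:
  (-205)·a + (-50)·b = +0.92
  (-10)·a + (-235)·b = -0.13
Eliminate b (×(-235) and ×(-50), subtract): 47675·a = -222.700 → a = ∂h/∂x = -0.004671
Back-substitute: b = ∂h/∂y = +0.0007520.
|∇h| = √(-0.004671² + 0.0007520²) = 0.004731
Seepage velocity v = K·i/n = 0.046 × 0.004731 / 0.35 = 0.0006218 m/day.
t = 100 / 0.0006218 = 1.608e+05 days = 440 years.

440 years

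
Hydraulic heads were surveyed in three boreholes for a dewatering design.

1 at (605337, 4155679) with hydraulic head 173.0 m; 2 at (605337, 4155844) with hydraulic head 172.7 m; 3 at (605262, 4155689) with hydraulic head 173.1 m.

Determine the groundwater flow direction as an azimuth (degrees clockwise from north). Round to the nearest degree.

041°

With h = a·x + b·y + c and 1 as origin, the differences give:
  0·a + 165·b = -0.3
  (-75)·a + 10·b = +0.1
Eliminate b (×10 and ×165, subtract): 12375·a = -19.50 → a = ∂h/∂x = -0.001576
Back-substitute: b = ∂h/∂y = -0.001818.
Flow direction (−∇h) has components (+0.001576 E, +0.001818 N).
Azimuth = atan2(E, N) = atan2(+0.001576, +0.001818) = 40.9° ≈ 041°.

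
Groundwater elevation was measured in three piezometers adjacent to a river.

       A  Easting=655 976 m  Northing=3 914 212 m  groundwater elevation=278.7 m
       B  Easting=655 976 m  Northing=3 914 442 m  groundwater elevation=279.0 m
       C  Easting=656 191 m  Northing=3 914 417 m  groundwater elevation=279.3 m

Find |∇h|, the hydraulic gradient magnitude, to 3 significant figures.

Differences from A: to B (Δx, Δy, Δh) = (0, 230, +0.3); to C = (215, 205, +0.6).
Determinant of the coordinate differences = 0·205 − 215·230 = -49450.
∂h/∂x = [(+0.3)·205 − (+0.6)·230] / -49450 = +0.001547
∂h/∂y = [0·(+0.6) − 215·(+0.3)] / -49450 = +0.001304
|∇h| = √(0.001547² + 0.001304²) = 0.002023

0.00202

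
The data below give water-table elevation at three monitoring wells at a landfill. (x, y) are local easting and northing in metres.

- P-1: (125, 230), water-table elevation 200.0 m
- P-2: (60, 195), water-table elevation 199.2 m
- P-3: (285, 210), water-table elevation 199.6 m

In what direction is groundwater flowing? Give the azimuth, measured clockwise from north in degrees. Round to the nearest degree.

181°

Differences from P-1: to P-2 (Δx, Δy, Δh) = (-65, -35, -0.8); to P-3 = (160, -20, -0.4).
Determinant of the coordinate differences = (-65)·(-20) − 160·(-35) = 6900.
∂h/∂x = [(-0.8)·(-20) − (-0.4)·(-35)] / 6900 = +0.0002899
∂h/∂y = [(-65)·(-0.4) − 160·(-0.8)] / 6900 = +0.02232
Flow direction (−∇h) has components (-0.0002899 E, -0.02232 N).
Azimuth = atan2(E, N) = atan2(-0.0002899, -0.02232) = 180.7° ≈ 181°.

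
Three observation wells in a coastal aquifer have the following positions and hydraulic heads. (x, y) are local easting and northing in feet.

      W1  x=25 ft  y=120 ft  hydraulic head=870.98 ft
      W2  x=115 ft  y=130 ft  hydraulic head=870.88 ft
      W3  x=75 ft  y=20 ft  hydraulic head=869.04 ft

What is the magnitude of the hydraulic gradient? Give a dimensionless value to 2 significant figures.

0.018

Taking W1 as reference: W2−W1 = (90, 10, -0.10); W3−W1 = (50, -100, -1.94).
Solve a·Δx + b·Δy = Δh: det = 90·(-100) − 50·10 = -9500.
∂h/∂x = [(-0.10)·(-100) − (-1.94)·10] / -9500 = -0.003095
∂h/∂y = [90·(-1.94) − 50·(-0.10)] / -9500 = +0.01785
|∇h| = √(-0.003095² + 0.01785²) = 0.01812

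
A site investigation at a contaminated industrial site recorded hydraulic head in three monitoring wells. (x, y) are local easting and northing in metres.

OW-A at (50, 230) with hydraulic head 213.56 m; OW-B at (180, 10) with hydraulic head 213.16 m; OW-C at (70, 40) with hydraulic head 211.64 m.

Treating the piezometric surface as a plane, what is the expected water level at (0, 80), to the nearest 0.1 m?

Taking OW-A as reference: OW-B−OW-A = (130, -220, -0.40); OW-C−OW-A = (20, -190, -1.92).
Determinant of the coordinate differences = 130·(-190) − 20·(-220) = -20300.
∂h/∂x = [(-0.40)·(-190) − (-1.92)·(-220)] / -20300 = +0.01706
∂h/∂y = [130·(-1.92) − 20·(-0.40)] / -20300 = +0.01190
h(0, 80) = 213.56 + (+0.01706)·(-50) + (+0.01190)·(-150) = 213.56 -0.853 -1.785 = 210.922 m.

210.9 m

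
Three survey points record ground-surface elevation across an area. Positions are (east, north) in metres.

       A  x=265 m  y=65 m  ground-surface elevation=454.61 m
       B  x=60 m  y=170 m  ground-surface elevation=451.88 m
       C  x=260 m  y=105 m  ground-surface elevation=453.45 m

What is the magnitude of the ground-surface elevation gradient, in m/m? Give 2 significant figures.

Differences from A: to B (Δx, Δy, Δh) = (-205, 105, -2.73); to C = (-5, 40, -1.16).
Determinant of the coordinate differences = (-205)·40 − (-5)·105 = -7675.
∂z/∂x = [(-2.73)·40 − (-1.16)·105] / -7675 = -0.001642
∂z/∂y = [(-205)·(-1.16) − (-5)·(-2.73)] / -7675 = -0.02921
|∇f| = √(-0.001642² + -0.02921²) = 0.02926 m/m

0.029 m/m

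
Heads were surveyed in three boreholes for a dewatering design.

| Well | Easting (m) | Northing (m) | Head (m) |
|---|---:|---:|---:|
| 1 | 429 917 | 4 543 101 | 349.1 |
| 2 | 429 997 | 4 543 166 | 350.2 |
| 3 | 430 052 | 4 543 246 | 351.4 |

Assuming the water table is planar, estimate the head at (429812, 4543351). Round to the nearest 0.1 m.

351.9 m

Three-point gradient (reference 1): Δ to 2 = (80, 65, +1.1), Δ to 3 = (135, 145, +2.3).
∂h/∂x = +0.003540, ∂h/∂y = +0.01257 (det = 2825).
h(429812, 4543351) = 349.1 + (+0.003540)·(-105) + (+0.01257)·(250) = 349.1 -0.372 +3.142 = 351.870 m.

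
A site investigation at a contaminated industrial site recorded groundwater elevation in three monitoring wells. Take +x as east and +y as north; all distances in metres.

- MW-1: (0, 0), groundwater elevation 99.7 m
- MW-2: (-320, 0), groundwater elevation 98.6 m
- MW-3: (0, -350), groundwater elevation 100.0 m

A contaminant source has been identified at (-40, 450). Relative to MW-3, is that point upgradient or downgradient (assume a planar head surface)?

downgradient

∂h/∂x = (98.6 − 99.7) / (-320 − 0) = +0.003438
∂h/∂y = (100.0 − 99.7) / (-350 − 0) = -0.0008571
Head at (-40, 450) = 99.7 + (+0.003438)·(-40) + (-0.0008571)·(450) = 99.18 m.
That is lower than the 100.0 m at MW-3, so the point is downgradient.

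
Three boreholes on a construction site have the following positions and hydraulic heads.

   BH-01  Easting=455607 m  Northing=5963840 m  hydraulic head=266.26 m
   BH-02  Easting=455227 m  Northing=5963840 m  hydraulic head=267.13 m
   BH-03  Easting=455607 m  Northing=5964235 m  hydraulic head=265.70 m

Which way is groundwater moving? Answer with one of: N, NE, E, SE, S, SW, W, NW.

NE

∂h/∂x = (267.13 − 266.26) / (455227 − 455607) = -0.002289
∂h/∂y = (265.70 − 266.26) / (5964235 − 5963840) = -0.001418
Flow = −∇h = (+0.002289 east, +0.001418 north), which points northeast.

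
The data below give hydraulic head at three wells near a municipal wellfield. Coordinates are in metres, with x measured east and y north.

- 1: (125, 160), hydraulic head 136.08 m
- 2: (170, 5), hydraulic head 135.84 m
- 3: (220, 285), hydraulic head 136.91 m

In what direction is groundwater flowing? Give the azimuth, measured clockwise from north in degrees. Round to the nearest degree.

Differences from 1: to 2 (Δx, Δy, Δh) = (45, -155, -0.24); to 3 = (95, 125, +0.83).
Solve a·Δx + b·Δy = Δh: det = 45·125 − 95·(-155) = 20350.
∂h/∂x = [(-0.24)·125 − (+0.83)·(-155)] / 20350 = +0.004848
∂h/∂y = [45·(+0.83) − 95·(-0.24)] / 20350 = +0.002956
Flow direction (−∇h) has components (-0.004848 E, -0.002956 N).
Azimuth = atan2(E, N) = atan2(-0.004848, -0.002956) = 238.6° ≈ 239°.

239°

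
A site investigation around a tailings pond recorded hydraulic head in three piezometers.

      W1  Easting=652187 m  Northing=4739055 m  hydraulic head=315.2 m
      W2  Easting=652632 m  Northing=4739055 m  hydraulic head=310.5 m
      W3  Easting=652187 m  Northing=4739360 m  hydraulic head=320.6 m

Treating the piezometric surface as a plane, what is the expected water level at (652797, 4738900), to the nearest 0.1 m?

306.0 m

∂h/∂x = (310.5 − 315.2) / (652632 − 652187) = -0.01056
∂h/∂y = (320.6 − 315.2) / (4739360 − 4739055) = +0.01770
h(652797, 4738900) = 315.2 + (-0.01056)·(610) + (+0.01770)·(-155) = 315.2 -6.443 -2.744 = 306.013 m.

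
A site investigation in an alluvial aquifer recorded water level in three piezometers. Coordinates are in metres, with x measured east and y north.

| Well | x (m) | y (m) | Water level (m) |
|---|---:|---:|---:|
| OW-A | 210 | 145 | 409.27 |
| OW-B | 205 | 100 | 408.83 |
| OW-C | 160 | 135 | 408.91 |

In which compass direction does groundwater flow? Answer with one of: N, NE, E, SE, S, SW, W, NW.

SW

Taking OW-A as reference: OW-B−OW-A = (-5, -45, -0.44); OW-C−OW-A = (-50, -10, -0.36).
Solve a·Δx + b·Δy = Δh: det = (-5)·(-10) − (-50)·(-45) = -2200.
∂h/∂x = [(-0.44)·(-10) − (-0.36)·(-45)] / -2200 = +0.005364
∂h/∂y = [(-5)·(-0.36) − (-50)·(-0.44)] / -2200 = +0.009182
Flow = −∇h = (-0.005364 east, -0.009182 north), which points southwest.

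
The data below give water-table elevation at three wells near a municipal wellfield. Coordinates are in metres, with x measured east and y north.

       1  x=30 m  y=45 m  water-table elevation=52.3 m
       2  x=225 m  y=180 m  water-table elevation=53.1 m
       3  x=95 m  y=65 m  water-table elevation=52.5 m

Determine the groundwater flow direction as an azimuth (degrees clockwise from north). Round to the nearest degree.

220°

Differences from 1: to 2 (Δx, Δy, Δh) = (195, 135, +0.8); to 3 = (65, 20, +0.2).
Solve a·Δx + b·Δy = Δh: det = 195·20 − 65·135 = -4875.
∂h/∂x = [(+0.8)·20 − (+0.2)·135] / -4875 = +0.002256
∂h/∂y = [195·(+0.2) − 65·(+0.8)] / -4875 = +0.002667
Flow direction (−∇h) has components (-0.002256 E, -0.002667 N).
Azimuth = atan2(E, N) = atan2(-0.002256, -0.002667) = 220.2° ≈ 220°.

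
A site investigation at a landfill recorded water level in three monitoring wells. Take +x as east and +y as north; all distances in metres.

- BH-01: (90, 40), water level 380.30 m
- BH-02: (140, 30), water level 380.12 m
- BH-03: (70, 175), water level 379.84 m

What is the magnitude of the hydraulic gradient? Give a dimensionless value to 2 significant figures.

0.0060

With h = a·x + b·y + c and BH-01 as origin, the differences give:
  50·a + (-10)·b = -0.18
  (-20)·a + 135·b = -0.46
Eliminate b (×135 and ×(-10), subtract): 6550·a = -28.900 → a = ∂h/∂x = -0.004412
Back-substitute: b = ∂h/∂y = -0.004061.
|∇h| = √(-0.004412² + -0.004061²) = 0.005996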